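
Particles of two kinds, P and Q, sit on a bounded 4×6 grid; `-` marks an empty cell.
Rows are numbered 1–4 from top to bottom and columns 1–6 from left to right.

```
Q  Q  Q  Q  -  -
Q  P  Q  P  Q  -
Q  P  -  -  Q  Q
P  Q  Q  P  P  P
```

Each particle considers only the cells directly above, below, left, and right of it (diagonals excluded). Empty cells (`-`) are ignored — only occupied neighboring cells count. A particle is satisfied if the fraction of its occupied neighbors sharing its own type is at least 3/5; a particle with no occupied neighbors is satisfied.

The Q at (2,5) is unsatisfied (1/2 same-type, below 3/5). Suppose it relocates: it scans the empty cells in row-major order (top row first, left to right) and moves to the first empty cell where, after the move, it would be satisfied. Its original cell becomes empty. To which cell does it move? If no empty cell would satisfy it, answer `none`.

(1,5)

Vacating (2,5). Empty cells in order:
  (1,5): 1/1 same-type → satisfied — stop here.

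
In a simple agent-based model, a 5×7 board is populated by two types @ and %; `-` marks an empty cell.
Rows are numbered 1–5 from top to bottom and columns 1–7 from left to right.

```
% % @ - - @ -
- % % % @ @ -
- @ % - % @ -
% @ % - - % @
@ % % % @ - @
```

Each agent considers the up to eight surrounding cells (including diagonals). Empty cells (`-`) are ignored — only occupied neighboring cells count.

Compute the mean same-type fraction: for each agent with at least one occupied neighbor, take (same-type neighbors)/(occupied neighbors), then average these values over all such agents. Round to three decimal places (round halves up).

0.533

Row 1: (1,1)% 2/2 · (1,2)% 3/4 · (1,3)@ 0/4 · (1,6)@ 2/2
Row 2: (2,2)% 4/6 · (2,3)% 4/6 · (2,4)% 3/5 · (2,5)@ 3/5 · (2,6)@ 3/4
Row 3: (3,2)@ 1/6 · (3,3)% 4/6 · (3,5)% 2/5 · (3,6)@ 3/5
Row 4: (4,1)% 1/4 · (4,2)@ 2/7 · (4,3)% 4/6 · (4,6)% 1/5 · (4,7)@ 2/3
Row 5: (5,1)@ 1/3 · (5,2)% 3/5 · (5,3)% 3/4 · (5,4)% 2/3 · (5,5)@ 0/2 · (5,7)@ 1/2
Sum over 24 agents: 2/2 + 3/4 + 0/4 + 2/2 + 4/6 + 4/6 + 3/5 + 3/5 + 3/4 + 1/6 + 4/6 + 2/5 + 3/5 + 1/4 + 2/7 + 4/6 + 1/5 + 2/3 + 1/3 + 3/5 + 3/4 + 2/3 + 0/2 + 1/2 = 179/14; mean = 179/14 ÷ 24 = 179/336 = 0.532738… → 0.533.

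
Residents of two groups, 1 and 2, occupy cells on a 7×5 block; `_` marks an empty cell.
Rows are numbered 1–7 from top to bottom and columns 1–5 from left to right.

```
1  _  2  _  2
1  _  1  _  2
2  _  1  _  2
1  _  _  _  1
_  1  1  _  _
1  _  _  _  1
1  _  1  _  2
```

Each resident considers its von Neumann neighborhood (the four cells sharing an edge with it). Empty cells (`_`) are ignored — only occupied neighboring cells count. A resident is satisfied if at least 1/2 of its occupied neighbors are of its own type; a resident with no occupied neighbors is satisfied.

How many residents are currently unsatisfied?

Row 1: (1,1)1 1/1 satisfied · (1,3)2 0/1 not · (1,5)2 1/1 satisfied
Row 2: (2,1)1 1/2 satisfied · (2,3)1 1/2 satisfied · (2,5)2 2/2 satisfied
Row 3: (3,1)2 0/2 not · (3,3)1 1/1 satisfied · (3,5)2 1/2 satisfied
Row 4: (4,1)1 0/1 not · (4,5)1 0/1 not
Row 5: (5,2)1 1/1 satisfied · (5,3)1 1/1 satisfied
Row 6: (6,1)1 1/1 satisfied · (6,5)1 0/1 not
Row 7: (7,1)1 1/1 satisfied · (7,3)1 0/0 satisfied · (7,5)2 0/1 not
Unsatisfied: (1,3), (3,1), (4,1), (4,5), (6,5), (7,5) — 6 in total.

6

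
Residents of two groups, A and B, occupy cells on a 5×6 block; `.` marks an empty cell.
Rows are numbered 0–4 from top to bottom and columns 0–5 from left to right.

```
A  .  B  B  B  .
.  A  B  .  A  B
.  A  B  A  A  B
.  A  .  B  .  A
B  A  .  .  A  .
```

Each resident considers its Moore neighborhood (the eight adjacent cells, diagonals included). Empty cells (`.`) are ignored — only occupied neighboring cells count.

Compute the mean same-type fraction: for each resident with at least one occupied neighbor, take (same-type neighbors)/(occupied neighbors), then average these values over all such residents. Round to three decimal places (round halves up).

(0,0)A 1/1
(0,2)B 2/3
(0,3)B 3/4
(0,4)B 2/3
(1,1)A 2/5
(1,2)B 3/6
(1,4)A 2/6
(1,5)B 2/4
(2,1)A 2/4
(2,2)B 2/6
(2,3)A 2/5
(2,4)A 3/6
(2,5)B 1/4
(3,1)A 2/4
(3,3)B 1/4
(3,5)A 2/3
(4,0)B 0/2
(4,1)A 1/2
(4,4)A 1/2
Sum over 19 residents: 1/1 + 2/3 + 3/4 + 2/3 + 2/5 + 3/6 + 2/6 + 2/4 + 2/4 + 2/6 + 2/5 + 3/6 + 1/4 + 2/4 + 1/4 + 2/3 + 0/2 + 1/2 + 1/2 = 553/60; mean = 553/60 ÷ 19 = 553/1140 = 0.485087… → 0.485.

0.485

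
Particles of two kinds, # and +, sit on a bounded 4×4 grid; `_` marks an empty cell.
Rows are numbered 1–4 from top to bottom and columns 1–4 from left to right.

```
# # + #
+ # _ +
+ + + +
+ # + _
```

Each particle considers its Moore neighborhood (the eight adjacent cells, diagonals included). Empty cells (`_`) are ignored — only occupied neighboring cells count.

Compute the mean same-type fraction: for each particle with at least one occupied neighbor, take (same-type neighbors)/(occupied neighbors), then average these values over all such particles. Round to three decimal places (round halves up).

0.518

Row 1: (1,1)# 2/3 · (1,2)# 2/4 · (1,3)+ 1/4 · (1,4)# 0/2
Row 2: (2,1)+ 2/5 · (2,2)# 2/7 · (2,4)+ 3/4
Row 3: (3,1)+ 3/5 · (3,2)+ 5/7 · (3,3)+ 4/6 · (3,4)+ 3/3
Row 4: (4,1)+ 2/3 · (4,2)# 0/5 · (4,3)+ 3/4
Sum over 14 particles: 2/3 + 2/4 + 1/4 + 0/2 + 2/5 + 2/7 + 3/4 + 3/5 + 5/7 + 4/6 + 3/3 + 2/3 + 0/5 + 3/4 = 29/4; mean = 29/4 ÷ 14 = 29/56 = 0.517857… → 0.518.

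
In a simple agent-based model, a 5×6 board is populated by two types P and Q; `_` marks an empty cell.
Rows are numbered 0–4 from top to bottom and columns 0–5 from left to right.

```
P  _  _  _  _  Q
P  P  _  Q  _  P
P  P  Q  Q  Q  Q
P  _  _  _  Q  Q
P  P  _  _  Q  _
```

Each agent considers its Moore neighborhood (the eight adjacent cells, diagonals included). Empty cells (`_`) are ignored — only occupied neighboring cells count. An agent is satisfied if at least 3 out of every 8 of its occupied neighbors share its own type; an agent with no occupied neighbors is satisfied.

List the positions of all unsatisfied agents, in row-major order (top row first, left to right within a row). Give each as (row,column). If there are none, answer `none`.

Row 0: (0,0)P 2/2 ✓ · (0,5)Q 0/1 ✗
Row 1: (1,0)P 4/4 ✓ · (1,1)P 4/5 ✓ · (1,3)Q 3/3 ✓ · (1,5)P 0/3 ✗
Row 2: (2,0)P 4/4 ✓ · (2,1)P 4/5 ✓ · (2,2)Q 2/4 ✓ · (2,3)Q 4/4 ✓ · (2,4)Q 5/6 ✓ · (2,5)Q 3/4 ✓
Row 3: (3,0)P 4/4 ✓ · (3,4)Q 5/5 ✓ · (3,5)Q 4/4 ✓
Row 4: (4,0)P 2/2 ✓ · (4,1)P 2/2 ✓ · (4,4)Q 2/2 ✓

(0,5), (1,5)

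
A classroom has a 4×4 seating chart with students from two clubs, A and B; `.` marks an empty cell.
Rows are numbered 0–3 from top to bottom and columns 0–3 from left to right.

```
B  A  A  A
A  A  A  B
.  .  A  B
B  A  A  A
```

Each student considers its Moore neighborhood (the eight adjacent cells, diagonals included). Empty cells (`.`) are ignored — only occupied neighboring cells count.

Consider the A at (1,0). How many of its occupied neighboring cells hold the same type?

2

Occupied neighbors of (1,0): (0,0)=B, (0,1)=A, (1,1)=A.
Same type (A): 2 of 3.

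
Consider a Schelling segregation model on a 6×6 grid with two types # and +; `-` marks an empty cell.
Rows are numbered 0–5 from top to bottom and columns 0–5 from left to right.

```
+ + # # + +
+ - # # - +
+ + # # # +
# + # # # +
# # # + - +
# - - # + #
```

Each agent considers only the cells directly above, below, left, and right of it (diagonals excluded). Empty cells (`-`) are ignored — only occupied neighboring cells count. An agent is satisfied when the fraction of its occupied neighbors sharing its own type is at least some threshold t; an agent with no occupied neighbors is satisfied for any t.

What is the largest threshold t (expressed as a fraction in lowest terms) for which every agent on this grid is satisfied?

(0,0)+ 2/2
(0,1)+ 1/2
(0,2)# 2/3
(0,3)# 2/3
(0,4)+ 1/2
(0,5)+ 2/2
(1,0)+ 2/2
(1,2)# 3/3
(1,3)# 3/3
(1,5)+ 2/2
(2,0)+ 2/3
(2,1)+ 2/3
(2,2)# 3/4
(2,3)# 4/4
(2,4)# 2/3
(2,5)+ 2/3
(3,0)# 1/3
(3,1)+ 1/4
(3,2)# 3/4
(3,3)# 3/4
(3,4)# 2/3
(3,5)+ 2/3
(4,0)# 3/3
(4,1)# 2/3
(4,2)# 2/3
(4,3)+ 0/3
(4,5)+ 1/2
(5,0)# 1/1
(5,3)# 0/2
(5,4)+ 0/2
(5,5)# 0/2
The smallest same-type fraction is 0/3 at (4,3), which reduces to 0/1. Any threshold above that leaves this agent unsatisfied.

0/1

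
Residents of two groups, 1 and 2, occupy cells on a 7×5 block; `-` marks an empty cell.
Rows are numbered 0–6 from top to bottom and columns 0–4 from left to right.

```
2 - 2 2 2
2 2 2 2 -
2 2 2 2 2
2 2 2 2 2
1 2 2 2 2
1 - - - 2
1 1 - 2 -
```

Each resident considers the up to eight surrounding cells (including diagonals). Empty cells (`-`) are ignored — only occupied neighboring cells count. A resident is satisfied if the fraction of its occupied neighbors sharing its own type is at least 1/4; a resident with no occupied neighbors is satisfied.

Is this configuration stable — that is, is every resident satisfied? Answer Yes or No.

Row 0: (0,0)2 2/2 ✓ · (0,2)2 4/4 ✓ · (0,3)2 4/4 ✓ · (0,4)2 2/2 ✓
Row 1: (1,0)2 4/4 ✓ · (1,1)2 7/7 ✓ · (1,2)2 7/7 ✓ · (1,3)2 7/7 ✓
Row 2: (2,0)2 5/5 ✓ · (2,1)2 8/8 ✓ · (2,2)2 8/8 ✓ · (2,3)2 7/7 ✓ · (2,4)2 4/4 ✓
Row 3: (3,0)2 4/5 ✓ · (3,1)2 7/8 ✓ · (3,2)2 8/8 ✓ · (3,3)2 8/8 ✓ · (3,4)2 5/5 ✓
Row 4: (4,0)1 1/4 ✓ · (4,1)2 4/6 ✓ · (4,2)2 5/5 ✓ · (4,3)2 6/6 ✓ · (4,4)2 4/4 ✓
Row 5: (5,0)1 3/4 ✓ · (5,4)2 3/3 ✓
Row 6: (6,0)1 2/2 ✓ · (6,1)1 2/2 ✓ · (6,3)2 1/1 ✓
All meet the threshold, so the configuration is stable.

Yes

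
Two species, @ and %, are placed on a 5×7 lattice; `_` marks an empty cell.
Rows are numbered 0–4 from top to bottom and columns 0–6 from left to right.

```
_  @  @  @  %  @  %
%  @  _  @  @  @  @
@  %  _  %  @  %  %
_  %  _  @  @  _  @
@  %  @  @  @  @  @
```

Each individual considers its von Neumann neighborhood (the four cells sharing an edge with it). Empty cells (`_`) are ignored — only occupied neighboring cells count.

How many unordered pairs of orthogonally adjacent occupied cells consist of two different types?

18

Scan each occupied cell's neighbors to the right and below so each pair is counted once.
From row 0: 5 unlike of 10 pairs (running 5/10).
From row 1: 6 unlike of 10 pairs (running 11/20).
From row 2: 5 unlike of 8 pairs (running 16/28).
From row 3: 0 unlike of 5 pairs (running 16/33).
From row 4: 2 unlike of 6 pairs (running 18/39).
Total adjacent occupied pairs: 39; unlike-type pairs: 18.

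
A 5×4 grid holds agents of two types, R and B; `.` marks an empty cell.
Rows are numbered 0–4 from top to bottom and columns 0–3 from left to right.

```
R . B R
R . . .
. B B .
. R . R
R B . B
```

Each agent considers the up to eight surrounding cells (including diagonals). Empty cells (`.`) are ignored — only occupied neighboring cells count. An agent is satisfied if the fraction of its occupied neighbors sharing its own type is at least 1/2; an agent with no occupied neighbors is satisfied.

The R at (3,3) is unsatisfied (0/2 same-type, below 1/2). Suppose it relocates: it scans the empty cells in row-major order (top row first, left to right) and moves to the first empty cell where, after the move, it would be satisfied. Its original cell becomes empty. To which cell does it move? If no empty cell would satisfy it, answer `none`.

(0,1)

Vacating (3,3). Empty cells in order:
  (0,1): 2/3 same-type → satisfied — stop here.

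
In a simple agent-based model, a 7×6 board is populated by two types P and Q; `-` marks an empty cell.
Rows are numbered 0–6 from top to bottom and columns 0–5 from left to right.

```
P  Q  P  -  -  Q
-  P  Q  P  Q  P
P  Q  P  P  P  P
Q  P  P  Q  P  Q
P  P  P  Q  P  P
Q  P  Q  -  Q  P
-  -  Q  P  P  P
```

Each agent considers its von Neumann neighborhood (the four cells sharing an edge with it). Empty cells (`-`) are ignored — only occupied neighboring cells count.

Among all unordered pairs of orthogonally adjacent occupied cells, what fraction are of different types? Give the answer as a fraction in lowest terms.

34/55

Scan each occupied cell's neighbors to the right and below so each pair is counted once.
From row 0: 5 unlike of 5 pairs (running 5/5).
From row 1: 7 unlike of 9 pairs (running 12/14).
From row 2: 6 unlike of 11 pairs (running 18/25).
From row 3: 6 unlike of 11 pairs (running 24/36).
From row 4: 5 unlike of 10 pairs (running 29/46).
From row 5: 4 unlike of 6 pairs (running 33/52).
From row 6: 1 unlike of 3 pairs (running 34/55).
Total adjacent occupied pairs: 55; unlike-type pairs: 34.
34/55 is already in lowest terms.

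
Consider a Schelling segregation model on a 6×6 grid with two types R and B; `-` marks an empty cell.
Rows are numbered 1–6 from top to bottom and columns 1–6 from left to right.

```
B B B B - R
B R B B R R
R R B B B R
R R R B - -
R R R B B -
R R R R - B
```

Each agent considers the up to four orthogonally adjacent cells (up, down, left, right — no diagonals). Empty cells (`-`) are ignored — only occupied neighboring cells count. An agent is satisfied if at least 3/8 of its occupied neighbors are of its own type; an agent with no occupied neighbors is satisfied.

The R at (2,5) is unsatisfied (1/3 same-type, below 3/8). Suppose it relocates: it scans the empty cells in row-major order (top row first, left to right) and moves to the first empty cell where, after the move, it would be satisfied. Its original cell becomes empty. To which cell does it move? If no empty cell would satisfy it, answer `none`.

(1,5)

Vacating (2,5). Empty cells in order:
  (1,5): 1/2 same-type → satisfied — stop here.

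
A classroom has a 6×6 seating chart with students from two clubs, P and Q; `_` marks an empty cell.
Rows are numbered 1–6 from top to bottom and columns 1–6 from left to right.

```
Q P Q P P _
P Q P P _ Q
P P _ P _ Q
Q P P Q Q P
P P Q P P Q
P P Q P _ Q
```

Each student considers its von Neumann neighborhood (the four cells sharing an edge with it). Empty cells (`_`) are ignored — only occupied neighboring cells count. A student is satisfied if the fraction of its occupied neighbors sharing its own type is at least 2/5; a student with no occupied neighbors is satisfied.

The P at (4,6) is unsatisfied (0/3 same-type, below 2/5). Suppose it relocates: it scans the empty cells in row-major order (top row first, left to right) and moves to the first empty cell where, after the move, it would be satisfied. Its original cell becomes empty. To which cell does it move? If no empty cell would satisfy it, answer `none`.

Vacating (4,6). Empty cells in order:
  (1,6): 1/2 same-type → satisfied — stop here.

(1,6)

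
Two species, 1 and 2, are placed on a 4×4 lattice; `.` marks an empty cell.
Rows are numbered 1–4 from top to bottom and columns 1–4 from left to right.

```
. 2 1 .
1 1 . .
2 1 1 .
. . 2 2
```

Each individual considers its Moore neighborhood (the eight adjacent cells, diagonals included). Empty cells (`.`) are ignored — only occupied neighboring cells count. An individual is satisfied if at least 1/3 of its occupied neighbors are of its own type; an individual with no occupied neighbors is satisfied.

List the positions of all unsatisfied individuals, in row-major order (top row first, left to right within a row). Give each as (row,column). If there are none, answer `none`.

(1,2), (3,1)

(1,2)2 0/3 unhappy
(1,3)1 1/2 ok
(2,1)1 2/4 ok
(2,2)1 4/6 ok
(3,1)2 0/3 unhappy
(3,2)1 3/5 ok
(3,3)1 2/4 ok
(4,3)2 1/3 ok
(4,4)2 1/2 ok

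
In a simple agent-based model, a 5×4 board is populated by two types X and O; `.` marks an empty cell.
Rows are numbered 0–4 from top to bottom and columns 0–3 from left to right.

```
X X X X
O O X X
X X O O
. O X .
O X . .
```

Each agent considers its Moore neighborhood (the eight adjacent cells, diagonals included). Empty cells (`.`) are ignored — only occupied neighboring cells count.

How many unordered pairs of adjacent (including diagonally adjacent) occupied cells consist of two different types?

Scan each occupied cell's neighbors to the right and below (and the two forward diagonals) so each pair is counted once.
Row 0: X(0,0)–X(0,1)= X(0,0)–O(1,0)≠ X(0,0)–O(1,1)≠ X(0,1)–X(0,2)= X(0,1)–O(1,1)≠ X(0,1)–X(1,2)= X(0,1)–O(1,0)≠ X(0,2)–X(0,3)= X(0,2)–X(1,2)= X(0,2)–X(1,3)= X(0,2)–O(1,1)≠ X(0,3)–X(1,3)= X(0,3)–X(1,2)=  → 5/13 unlike.
Row 1: O(1,0)–O(1,1)= O(1,0)–X(2,0)≠ O(1,0)–X(2,1)≠ O(1,1)–X(1,2)≠ O(1,1)–X(2,1)≠ O(1,1)–O(2,2)= O(1,1)–X(2,0)≠ X(1,2)–X(1,3)= X(1,2)–O(2,2)≠ X(1,2)–O(2,3)≠ X(1,2)–X(2,1)= X(1,3)–O(2,3)≠ X(1,3)–O(2,2)≠  → 9/13 unlike.
Row 2: X(2,0)–X(2,1)= X(2,0)–O(3,1)≠ X(2,1)–O(2,2)≠ X(2,1)–O(3,1)≠ X(2,1)–X(3,2)= O(2,2)–O(2,3)= O(2,2)–X(3,2)≠ O(2,2)–O(3,1)= O(2,3)–X(3,2)≠  → 5/9 unlike.
Row 3: O(3,1)–X(3,2)≠ O(3,1)–X(4,1)≠ O(3,1)–O(4,0)= X(3,2)–X(4,1)=  → 2/4 unlike.
Row 4: O(4,0)–X(4,1)≠  → 1/1 unlike.
Total adjacent occupied pairs: 40; unlike-type pairs: 22.

22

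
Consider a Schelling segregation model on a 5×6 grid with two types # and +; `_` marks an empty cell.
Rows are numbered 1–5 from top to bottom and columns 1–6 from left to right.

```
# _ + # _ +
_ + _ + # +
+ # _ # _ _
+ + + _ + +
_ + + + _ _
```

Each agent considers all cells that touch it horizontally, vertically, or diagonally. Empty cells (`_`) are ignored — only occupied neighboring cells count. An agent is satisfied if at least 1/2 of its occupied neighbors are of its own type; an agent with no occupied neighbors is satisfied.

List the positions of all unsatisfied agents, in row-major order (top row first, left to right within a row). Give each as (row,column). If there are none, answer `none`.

(1,1), (1,4), (2,4), (2,5), (3,2), (3,4)

Row 1: (1,1)# 0/1 ✗ · (1,3)+ 2/3 ✓ · (1,4)# 1/3 ✗ · (1,6)+ 1/2 ✓
Row 2: (2,2)+ 2/4 ✓ · (2,4)+ 1/4 ✗ · (2,5)# 2/5 ✗ · (2,6)+ 1/2 ✓
Row 3: (3,1)+ 3/4 ✓ · (3,2)# 0/5 ✗ · (3,4)# 1/4 ✗
Row 4: (4,1)+ 3/4 ✓ · (4,2)+ 5/6 ✓ · (4,3)+ 4/6 ✓ · (4,5)+ 2/3 ✓ · (4,6)+ 1/1 ✓
Row 5: (5,2)+ 4/4 ✓ · (5,3)+ 4/4 ✓ · (5,4)+ 3/3 ✓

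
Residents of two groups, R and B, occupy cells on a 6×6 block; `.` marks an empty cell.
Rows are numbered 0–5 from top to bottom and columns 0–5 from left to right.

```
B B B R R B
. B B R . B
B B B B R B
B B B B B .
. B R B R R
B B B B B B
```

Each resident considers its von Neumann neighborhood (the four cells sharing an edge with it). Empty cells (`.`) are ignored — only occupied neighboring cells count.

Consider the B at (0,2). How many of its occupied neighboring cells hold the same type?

Occupied neighbors of (0,2): (1,2)=B, (0,1)=B, (0,3)=R.
Same type (B): 2 of 3.

2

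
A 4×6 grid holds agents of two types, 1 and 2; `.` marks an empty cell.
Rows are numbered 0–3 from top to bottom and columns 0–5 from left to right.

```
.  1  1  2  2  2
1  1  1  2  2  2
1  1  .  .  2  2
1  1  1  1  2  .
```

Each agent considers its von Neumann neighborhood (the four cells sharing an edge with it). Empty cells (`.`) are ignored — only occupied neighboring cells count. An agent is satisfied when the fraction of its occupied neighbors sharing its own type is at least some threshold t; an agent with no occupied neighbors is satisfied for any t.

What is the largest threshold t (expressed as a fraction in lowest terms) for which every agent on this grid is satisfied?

1/2

(0,1)1 2/2
(0,2)1 2/3
(0,3)2 2/3
(0,4)2 3/3
(0,5)2 2/2
(1,0)1 2/2
(1,1)1 4/4
(1,2)1 2/3
(1,3)2 2/3
(1,4)2 4/4
(1,5)2 3/3
(2,0)1 3/3
(2,1)1 3/3
(2,4)2 3/3
(2,5)2 2/2
(3,0)1 2/2
(3,1)1 3/3
(3,2)1 2/2
(3,3)1 1/2
(3,4)2 1/2
The smallest same-type fraction is 1/2 at (3,3), which reduces to 1/2. Any threshold above that leaves this agent unsatisfied.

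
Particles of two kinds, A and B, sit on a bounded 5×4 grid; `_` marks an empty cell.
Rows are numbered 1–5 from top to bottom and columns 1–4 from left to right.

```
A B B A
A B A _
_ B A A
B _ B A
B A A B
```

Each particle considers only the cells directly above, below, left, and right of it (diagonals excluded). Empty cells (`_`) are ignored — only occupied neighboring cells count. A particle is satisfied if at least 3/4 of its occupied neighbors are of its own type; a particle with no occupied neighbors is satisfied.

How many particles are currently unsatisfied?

15

(1,1)A 1/2 unhappy
(1,2)B 2/3 unhappy
(1,3)B 1/3 unhappy
(1,4)A 0/1 unhappy
(2,1)A 1/2 unhappy
(2,2)B 2/4 unhappy
(2,3)A 1/3 unhappy
(3,2)B 1/2 unhappy
(3,3)A 2/4 unhappy
(3,4)A 2/2 ok
(4,1)B 1/1 ok
(4,3)B 0/3 unhappy
(4,4)A 1/3 unhappy
(5,1)B 1/2 unhappy
(5,2)A 1/2 unhappy
(5,3)A 1/3 unhappy
(5,4)B 0/2 unhappy
Unsatisfied: (1,1), (1,2), (1,3), (1,4), (2,1), (2,2), (2,3), (3,2), (3,3), (4,3), (4,4), (5,1), (5,2), (5,3), (5,4) — 15 in total.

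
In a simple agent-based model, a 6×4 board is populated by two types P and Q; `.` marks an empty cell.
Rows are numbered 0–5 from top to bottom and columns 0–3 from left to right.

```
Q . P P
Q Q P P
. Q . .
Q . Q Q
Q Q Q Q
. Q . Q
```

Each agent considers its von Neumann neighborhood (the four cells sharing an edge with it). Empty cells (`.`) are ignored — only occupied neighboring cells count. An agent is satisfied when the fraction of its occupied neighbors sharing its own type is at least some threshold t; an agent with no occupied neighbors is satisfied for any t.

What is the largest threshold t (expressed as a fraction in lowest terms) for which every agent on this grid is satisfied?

2/3

Row 0: (0,0)Q 1/1 · (0,2)P 2/2 · (0,3)P 2/2
Row 1: (1,0)Q 2/2 · (1,1)Q 2/3 · (1,2)P 2/3 · (1,3)P 2/2
Row 2: (2,1)Q 1/1
Row 3: (3,0)Q 1/1 · (3,2)Q 2/2 · (3,3)Q 2/2
Row 4: (4,0)Q 2/2 · (4,1)Q 3/3 · (4,2)Q 3/3 · (4,3)Q 3/3
Row 5: (5,1)Q 1/1 · (5,3)Q 1/1
The smallest same-type fraction is 2/3 at (1,1), which reduces to 2/3. Any threshold above that leaves this agent unsatisfied.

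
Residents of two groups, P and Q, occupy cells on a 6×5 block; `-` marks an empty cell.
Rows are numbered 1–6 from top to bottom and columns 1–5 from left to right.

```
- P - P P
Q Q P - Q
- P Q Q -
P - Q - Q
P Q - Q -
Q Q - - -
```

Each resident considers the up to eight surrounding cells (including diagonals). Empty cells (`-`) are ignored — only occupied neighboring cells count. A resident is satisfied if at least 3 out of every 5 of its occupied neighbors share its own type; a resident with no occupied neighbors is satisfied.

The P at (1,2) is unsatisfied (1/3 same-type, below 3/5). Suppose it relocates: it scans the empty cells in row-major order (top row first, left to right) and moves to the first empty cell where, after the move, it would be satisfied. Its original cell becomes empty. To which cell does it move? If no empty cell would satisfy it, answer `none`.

Vacating (1,2). Empty cells in order:
  (1,1): 0/2 same-type → still unsatisfied.
  (1,3): 2/3 same-type → satisfied — stop here.

(1,3)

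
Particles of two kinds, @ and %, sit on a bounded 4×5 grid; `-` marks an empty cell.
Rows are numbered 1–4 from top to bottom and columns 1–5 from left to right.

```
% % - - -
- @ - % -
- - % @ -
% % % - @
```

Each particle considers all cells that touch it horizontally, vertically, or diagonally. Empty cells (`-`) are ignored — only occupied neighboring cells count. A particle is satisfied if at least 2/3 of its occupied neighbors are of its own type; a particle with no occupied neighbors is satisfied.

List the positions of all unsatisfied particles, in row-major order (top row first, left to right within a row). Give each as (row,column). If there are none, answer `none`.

(1,1)% 1/2 ✗
(1,2)% 1/2 ✗
(2,2)@ 0/3 ✗
(2,4)% 1/2 ✗
(3,3)% 3/5 ✗
(3,4)@ 1/4 ✗
(4,1)% 1/1 ✓
(4,2)% 3/3 ✓
(4,3)% 2/3 ✓
(4,5)@ 1/1 ✓

(1,1), (1,2), (2,2), (2,4), (3,3), (3,4)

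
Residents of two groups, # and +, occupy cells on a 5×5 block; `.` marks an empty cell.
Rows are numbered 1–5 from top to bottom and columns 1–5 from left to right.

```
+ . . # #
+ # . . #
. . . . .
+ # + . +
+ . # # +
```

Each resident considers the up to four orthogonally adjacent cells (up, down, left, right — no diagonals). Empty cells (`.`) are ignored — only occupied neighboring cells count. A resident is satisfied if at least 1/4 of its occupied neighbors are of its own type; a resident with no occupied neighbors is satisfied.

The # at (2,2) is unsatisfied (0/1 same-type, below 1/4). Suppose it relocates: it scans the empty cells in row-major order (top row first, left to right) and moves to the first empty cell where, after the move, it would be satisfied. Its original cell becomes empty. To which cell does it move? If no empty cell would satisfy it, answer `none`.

(1,3)

Vacating (2,2). Empty cells in order:
  (1,2): 0/1 same-type → still unsatisfied.
  (1,3): 1/1 same-type → satisfied — stop here.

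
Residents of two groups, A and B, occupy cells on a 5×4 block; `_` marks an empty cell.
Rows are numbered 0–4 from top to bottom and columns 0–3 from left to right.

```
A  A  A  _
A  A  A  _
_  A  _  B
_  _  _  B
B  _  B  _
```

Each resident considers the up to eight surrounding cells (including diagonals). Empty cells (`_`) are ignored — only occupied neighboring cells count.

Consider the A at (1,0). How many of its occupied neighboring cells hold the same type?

Occupied neighbors of (1,0): (0,0)=A, (0,1)=A, (1,1)=A, (2,1)=A.
Same type (A): 4 of 4.

4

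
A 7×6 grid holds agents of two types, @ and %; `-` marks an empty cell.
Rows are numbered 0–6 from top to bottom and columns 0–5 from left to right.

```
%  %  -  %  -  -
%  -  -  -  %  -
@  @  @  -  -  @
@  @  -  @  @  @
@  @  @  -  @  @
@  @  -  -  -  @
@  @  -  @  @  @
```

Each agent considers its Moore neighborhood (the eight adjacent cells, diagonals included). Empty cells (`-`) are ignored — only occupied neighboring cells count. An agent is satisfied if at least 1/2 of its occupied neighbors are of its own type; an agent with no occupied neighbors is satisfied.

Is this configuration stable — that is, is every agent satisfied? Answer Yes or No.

Yes

Row 0: (0,0)% 2/2 ok · (0,1)% 2/2 ok · (0,3)% 1/1 ok
Row 1: (1,0)% 2/4 ok · (1,4)% 1/2 ok
Row 2: (2,0)@ 3/4 ok · (2,1)@ 4/5 ok · (2,2)@ 3/3 ok · (2,5)@ 2/3 ok
Row 3: (3,0)@ 5/5 ok · (3,1)@ 7/7 ok · (3,3)@ 4/4 ok · (3,4)@ 5/5 ok · (3,5)@ 4/4 ok
Row 4: (4,0)@ 5/5 ok · (4,1)@ 6/6 ok · (4,2)@ 4/4 ok · (4,4)@ 5/5 ok · (4,5)@ 4/4 ok
Row 5: (5,0)@ 5/5 ok · (5,1)@ 6/6 ok · (5,5)@ 4/4 ok
Row 6: (6,0)@ 3/3 ok · (6,1)@ 3/3 ok · (6,3)@ 1/1 ok · (6,4)@ 3/3 ok · (6,5)@ 2/2 ok
All meet the threshold, so the configuration is stable.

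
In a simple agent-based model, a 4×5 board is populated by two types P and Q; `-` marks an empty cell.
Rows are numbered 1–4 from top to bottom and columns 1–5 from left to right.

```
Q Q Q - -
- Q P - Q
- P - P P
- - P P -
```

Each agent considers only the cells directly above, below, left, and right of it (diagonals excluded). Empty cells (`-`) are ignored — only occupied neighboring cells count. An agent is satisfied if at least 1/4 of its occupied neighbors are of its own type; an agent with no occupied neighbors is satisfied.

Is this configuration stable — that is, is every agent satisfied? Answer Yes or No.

No

Row 1: (1,1)Q 1/1 satisfied · (1,2)Q 3/3 satisfied · (1,3)Q 1/2 satisfied
Row 2: (2,2)Q 1/3 satisfied · (2,3)P 0/2 not · (2,5)Q 0/1 not
Row 3: (3,2)P 0/1 not · (3,4)P 2/2 satisfied · (3,5)P 1/2 satisfied
Row 4: (4,3)P 1/1 satisfied · (4,4)P 2/2 satisfied
For instance (2,3) has only 0/2 same-type neighbors, below 1/4.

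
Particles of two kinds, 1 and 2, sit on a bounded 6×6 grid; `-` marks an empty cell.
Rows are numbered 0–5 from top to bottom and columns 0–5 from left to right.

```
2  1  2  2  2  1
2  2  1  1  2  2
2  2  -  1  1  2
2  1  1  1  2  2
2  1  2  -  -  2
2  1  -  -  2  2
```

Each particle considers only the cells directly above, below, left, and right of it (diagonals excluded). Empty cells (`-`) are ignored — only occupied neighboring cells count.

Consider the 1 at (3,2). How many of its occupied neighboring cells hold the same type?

Occupied neighbors of (3,2): (4,2)=2, (3,1)=1, (3,3)=1.
Same type (1): 2 of 3.

2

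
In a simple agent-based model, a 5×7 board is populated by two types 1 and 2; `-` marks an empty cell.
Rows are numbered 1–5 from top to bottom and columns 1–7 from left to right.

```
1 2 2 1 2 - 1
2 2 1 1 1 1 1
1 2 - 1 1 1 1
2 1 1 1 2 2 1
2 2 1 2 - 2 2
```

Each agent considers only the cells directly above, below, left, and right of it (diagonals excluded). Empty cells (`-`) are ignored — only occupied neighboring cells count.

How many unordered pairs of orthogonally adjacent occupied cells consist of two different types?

21

Scan each occupied cell's neighbors to the right and below so each pair is counted once.
Row 1: 1(1,1)–2(1,2)≠ 1(1,1)–2(2,1)≠ 2(1,2)–2(1,3)= 2(1,2)–2(2,2)= 2(1,3)–1(1,4)≠ 2(1,3)–1(2,3)≠ 1(1,4)–2(1,5)≠ 1(1,4)–1(2,4)= 2(1,5)–1(2,5)≠ 1(1,7)–1(2,7)=  → 6/10 unlike.
Row 2: 2(2,1)–2(2,2)= 2(2,1)–1(3,1)≠ 2(2,2)–1(2,3)≠ 2(2,2)–2(3,2)= 1(2,3)–1(2,4)= 1(2,4)–1(2,5)= 1(2,4)–1(3,4)= 1(2,5)–1(2,6)= 1(2,5)–1(3,5)= 1(2,6)–1(2,7)= 1(2,6)–1(3,6)= 1(2,7)–1(3,7)=  → 2/12 unlike.
Row 3: 1(3,1)–2(3,2)≠ 1(3,1)–2(4,1)≠ 2(3,2)–1(4,2)≠ 1(3,4)–1(3,5)= 1(3,4)–1(4,4)= 1(3,5)–1(3,6)= 1(3,5)–2(4,5)≠ 1(3,6)–1(3,7)= 1(3,6)–2(4,6)≠ 1(3,7)–1(4,7)=  → 5/10 unlike.
Row 4: 2(4,1)–1(4,2)≠ 2(4,1)–2(5,1)= 1(4,2)–1(4,3)= 1(4,2)–2(5,2)≠ 1(4,3)–1(4,4)= 1(4,3)–1(5,3)= 1(4,4)–2(4,5)≠ 1(4,4)–2(5,4)≠ 2(4,5)–2(4,6)= 2(4,6)–1(4,7)≠ 2(4,6)–2(5,6)= 1(4,7)–2(5,7)≠  → 6/12 unlike.
Row 5: 2(5,1)–2(5,2)= 2(5,2)–1(5,3)≠ 1(5,3)–2(5,4)≠ 2(5,6)–2(5,7)=  → 2/4 unlike.
Total adjacent occupied pairs: 48; unlike-type pairs: 21.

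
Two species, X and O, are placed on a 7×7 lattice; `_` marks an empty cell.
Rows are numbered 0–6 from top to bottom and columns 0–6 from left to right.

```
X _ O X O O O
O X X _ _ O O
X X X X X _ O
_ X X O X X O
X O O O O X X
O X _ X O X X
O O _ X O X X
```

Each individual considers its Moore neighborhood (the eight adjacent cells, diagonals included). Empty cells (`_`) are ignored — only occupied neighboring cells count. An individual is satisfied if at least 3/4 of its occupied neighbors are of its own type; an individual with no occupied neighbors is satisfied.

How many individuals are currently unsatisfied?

(0,0)X 1/2 not
(0,2)O 0/3 not
(0,3)X 1/3 not
(0,4)O 2/3 not
(0,5)O 4/4 satisfied
(0,6)O 3/3 satisfied
(1,0)O 0/4 not
(1,1)X 5/7 not
(1,2)X 5/6 satisfied
(1,5)O 5/6 satisfied
(1,6)O 4/4 satisfied
(2,0)X 3/4 satisfied
(2,1)X 6/7 satisfied
(2,2)X 6/7 satisfied
(2,3)X 5/6 satisfied
(2,4)X 3/5 not
(2,6)O 3/4 satisfied
(3,1)X 5/7 not
(3,2)X 4/8 not
(3,3)O 3/8 not
(3,4)X 4/7 not
(3,5)X 4/7 not
(3,6)O 1/4 not
(4,0)X 2/4 not
(4,1)O 2/6 not
(4,2)O 3/7 not
(4,3)O 4/7 not
(4,4)O 3/8 not
(4,5)X 5/8 not
(4,6)X 4/5 satisfied
(5,0)O 3/5 not
(5,1)X 1/6 not
(5,3)X 1/6 not
(5,4)O 3/8 not
(5,5)X 5/8 not
(5,6)X 5/5 satisfied
(6,0)O 2/3 not
(6,1)O 2/3 not
(6,3)X 1/3 not
(6,4)O 1/5 not
(6,5)X 3/5 not
(6,6)X 3/3 satisfied
Unsatisfied: (0,0), (0,2), (0,3), (0,4), (1,0), (1,1), (2,4), (3,1), (3,2), (3,3), (3,4), (3,5), (3,6), (4,0), (4,1), (4,2), (4,3), (4,4), (4,5), (5,0), (5,1), (5,3), (5,4), (5,5), (6,0), (6,1), (6,3), (6,4), (6,5) — 29 in total.

29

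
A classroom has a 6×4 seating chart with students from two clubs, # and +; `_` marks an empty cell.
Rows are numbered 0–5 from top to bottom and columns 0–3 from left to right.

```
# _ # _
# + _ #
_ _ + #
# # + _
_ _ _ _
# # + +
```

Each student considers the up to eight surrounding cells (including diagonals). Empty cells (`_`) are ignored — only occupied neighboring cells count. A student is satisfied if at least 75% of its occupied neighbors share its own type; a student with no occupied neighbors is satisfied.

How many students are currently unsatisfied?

(0,0)# 1/2 unhappy
(0,2)# 1/2 unhappy
(1,0)# 1/2 unhappy
(1,1)+ 1/4 unhappy
(1,3)# 2/3 unhappy
(2,2)+ 2/5 unhappy
(2,3)# 1/3 unhappy
(3,0)# 1/1 ok
(3,1)# 1/3 unhappy
(3,2)+ 1/3 unhappy
(5,0)# 1/1 ok
(5,1)# 1/2 unhappy
(5,2)+ 1/2 unhappy
(5,3)+ 1/1 ok
Unsatisfied: (0,0), (0,2), (1,0), (1,1), (1,3), (2,2), (2,3), (3,1), (3,2), (5,1), (5,2) — 11 in total.

11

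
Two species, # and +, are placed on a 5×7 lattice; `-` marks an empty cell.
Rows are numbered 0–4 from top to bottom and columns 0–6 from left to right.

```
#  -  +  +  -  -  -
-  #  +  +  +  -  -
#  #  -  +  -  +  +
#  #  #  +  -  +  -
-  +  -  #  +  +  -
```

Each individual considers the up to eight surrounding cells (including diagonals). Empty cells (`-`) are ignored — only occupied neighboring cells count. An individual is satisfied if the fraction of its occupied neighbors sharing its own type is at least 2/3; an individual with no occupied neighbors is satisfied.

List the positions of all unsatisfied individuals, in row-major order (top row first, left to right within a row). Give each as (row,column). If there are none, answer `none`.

(1,1), (3,2), (3,3), (4,1), (4,3)

Row 0: (0,0)# 1/1 ✓ · (0,2)+ 3/4 ✓ · (0,3)+ 4/4 ✓
Row 1: (1,1)# 3/5 ✗ · (1,2)+ 4/6 ✓ · (1,3)+ 5/5 ✓ · (1,4)+ 4/4 ✓
Row 2: (2,0)# 4/4 ✓ · (2,1)# 5/6 ✓ · (2,3)+ 4/5 ✓ · (2,5)+ 3/3 ✓ · (2,6)+ 2/2 ✓
Row 3: (3,0)# 3/4 ✓ · (3,1)# 4/5 ✓ · (3,2)# 3/6 ✗ · (3,3)+ 2/4 ✗ · (3,5)+ 4/4 ✓
Row 4: (4,1)+ 0/3 ✗ · (4,3)# 1/3 ✗ · (4,4)+ 3/4 ✓ · (4,5)+ 2/2 ✓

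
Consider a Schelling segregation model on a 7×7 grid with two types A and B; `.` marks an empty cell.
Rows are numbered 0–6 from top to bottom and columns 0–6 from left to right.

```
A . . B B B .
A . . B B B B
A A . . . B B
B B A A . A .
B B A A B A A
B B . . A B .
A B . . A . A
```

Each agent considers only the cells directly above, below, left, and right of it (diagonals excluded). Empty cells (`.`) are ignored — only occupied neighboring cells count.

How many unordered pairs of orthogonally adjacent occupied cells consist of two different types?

12

Scan each occupied cell's neighbors to the right and below so each pair is counted once.
From row 0: 0 unlike of 6 pairs (running 0/6).
From row 1: 0 unlike of 6 pairs (running 0/12).
From row 2: 3 unlike of 5 pairs (running 3/17).
From row 3: 1 unlike of 8 pairs (running 4/25).
From row 4: 5 unlike of 10 pairs (running 9/35).
From row 5: 2 unlike of 5 pairs (running 11/40).
From row 6: 1 unlike of 1 pairs (running 12/41).
Total adjacent occupied pairs: 41; unlike-type pairs: 12.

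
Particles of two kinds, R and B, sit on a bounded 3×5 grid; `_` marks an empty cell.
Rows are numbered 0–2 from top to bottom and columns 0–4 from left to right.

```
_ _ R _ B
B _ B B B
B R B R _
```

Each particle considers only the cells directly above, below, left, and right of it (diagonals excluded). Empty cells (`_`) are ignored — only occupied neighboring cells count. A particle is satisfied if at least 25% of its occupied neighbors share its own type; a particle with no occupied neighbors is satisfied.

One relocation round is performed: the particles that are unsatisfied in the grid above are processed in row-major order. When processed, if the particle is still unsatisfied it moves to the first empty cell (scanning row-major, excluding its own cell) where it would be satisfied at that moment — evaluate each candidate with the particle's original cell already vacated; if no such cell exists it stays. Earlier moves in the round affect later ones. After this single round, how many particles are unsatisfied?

Initially unsatisfied (in order): (0,2), (2,1), (2,3).
  (0,2) → (0,1).
  (2,1) → (0,0).
  (2,3) → (0,2).
Resulting grid:
R R R _ B
B _ B B B
B _ B _ _
All satisfied now.

0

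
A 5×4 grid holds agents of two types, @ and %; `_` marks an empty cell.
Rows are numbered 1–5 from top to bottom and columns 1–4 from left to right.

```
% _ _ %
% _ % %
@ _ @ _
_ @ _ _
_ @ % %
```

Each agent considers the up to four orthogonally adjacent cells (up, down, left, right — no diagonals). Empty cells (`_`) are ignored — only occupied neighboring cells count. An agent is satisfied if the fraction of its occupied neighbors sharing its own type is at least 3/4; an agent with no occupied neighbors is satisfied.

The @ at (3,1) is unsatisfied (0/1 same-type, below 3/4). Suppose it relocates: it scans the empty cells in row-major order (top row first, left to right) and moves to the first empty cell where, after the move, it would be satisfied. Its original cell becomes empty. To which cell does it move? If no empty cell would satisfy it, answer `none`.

(3,2)

Vacating (3,1). Empty cells in order:
  (1,2): 0/1 same-type → still unsatisfied.
  (1,3): 0/2 same-type → still unsatisfied.
  (2,2): 0/2 same-type → still unsatisfied.
  (3,2): 2/2 same-type → satisfied — stop here.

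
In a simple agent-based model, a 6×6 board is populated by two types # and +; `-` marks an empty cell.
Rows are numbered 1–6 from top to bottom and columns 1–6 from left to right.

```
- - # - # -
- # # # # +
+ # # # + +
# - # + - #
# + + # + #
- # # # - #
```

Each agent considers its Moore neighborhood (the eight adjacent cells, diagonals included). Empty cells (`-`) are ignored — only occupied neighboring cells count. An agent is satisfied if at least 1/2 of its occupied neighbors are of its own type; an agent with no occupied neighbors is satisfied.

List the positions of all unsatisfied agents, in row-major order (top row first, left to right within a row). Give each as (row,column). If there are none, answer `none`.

(1,3)# 3/3 satisfied
(1,5)# 2/3 satisfied
(2,2)# 4/5 satisfied
(2,3)# 6/6 satisfied
(2,4)# 6/7 satisfied
(2,5)# 3/6 satisfied
(2,6)+ 2/4 satisfied
(3,1)+ 0/3 not
(3,2)# 5/6 satisfied
(3,3)# 6/7 satisfied
(3,4)# 5/7 satisfied
(3,5)+ 3/7 not
(3,6)+ 2/4 satisfied
(4,1)# 2/4 satisfied
(4,3)# 4/7 satisfied
(4,4)+ 3/7 not
(4,6)# 1/4 not
(5,1)# 2/3 satisfied
(5,2)+ 1/6 not
(5,3)+ 2/7 not
(5,4)# 3/6 satisfied
(5,5)+ 1/6 not
(5,6)# 2/3 satisfied
(6,2)# 2/4 satisfied
(6,3)# 3/5 satisfied
(6,4)# 2/4 satisfied
(6,6)# 1/2 satisfied

(3,1), (3,5), (4,4), (4,6), (5,2), (5,3), (5,5)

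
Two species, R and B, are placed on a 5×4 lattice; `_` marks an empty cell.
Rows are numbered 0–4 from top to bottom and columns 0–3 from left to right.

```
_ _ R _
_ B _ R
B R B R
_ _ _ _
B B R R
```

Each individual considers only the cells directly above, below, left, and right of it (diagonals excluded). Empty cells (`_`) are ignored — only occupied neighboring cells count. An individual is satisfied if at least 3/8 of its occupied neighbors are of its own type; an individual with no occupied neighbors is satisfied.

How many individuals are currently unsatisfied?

(0,2)R 0/0 ✓
(1,1)B 0/1 ✗
(1,3)R 1/1 ✓
(2,0)B 0/1 ✗
(2,1)R 0/3 ✗
(2,2)B 0/2 ✗
(2,3)R 1/2 ✓
(4,0)B 1/1 ✓
(4,1)B 1/2 ✓
(4,2)R 1/2 ✓
(4,3)R 1/1 ✓
Unsatisfied: (1,1), (2,0), (2,1), (2,2) — 4 in total.

4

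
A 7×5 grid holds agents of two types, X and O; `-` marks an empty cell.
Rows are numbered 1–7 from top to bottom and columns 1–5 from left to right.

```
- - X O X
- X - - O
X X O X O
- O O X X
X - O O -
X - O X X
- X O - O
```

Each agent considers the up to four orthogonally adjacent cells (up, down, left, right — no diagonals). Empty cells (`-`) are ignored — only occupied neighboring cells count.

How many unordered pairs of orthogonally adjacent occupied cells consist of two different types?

Scan each occupied cell's neighbors to the right and below so each pair is counted once.
Row 1: X(1,3)–O(1,4)≠ O(1,4)–X(1,5)≠ X(1,5)–O(2,5)≠  → 3/3 unlike.
Row 2: X(2,2)–X(3,2)= O(2,5)–O(3,5)=  → 0/2 unlike.
Row 3: X(3,1)–X(3,2)= X(3,2)–O(3,3)≠ X(3,2)–O(4,2)≠ O(3,3)–X(3,4)≠ O(3,3)–O(4,3)= X(3,4)–O(3,5)≠ X(3,4)–X(4,4)= O(3,5)–X(4,5)≠  → 5/8 unlike.
Row 4: O(4,2)–O(4,3)= O(4,3)–X(4,4)≠ O(4,3)–O(5,3)= X(4,4)–X(4,5)= X(4,4)–O(5,4)≠  → 2/5 unlike.
Row 5: X(5,1)–X(6,1)= O(5,3)–O(5,4)= O(5,3)–O(6,3)= O(5,4)–X(6,4)≠  → 1/4 unlike.
Row 6: O(6,3)–X(6,4)≠ O(6,3)–O(7,3)= X(6,4)–X(6,5)= X(6,5)–O(7,5)≠  → 2/4 unlike.
Row 7: X(7,2)–O(7,3)≠  → 1/1 unlike.
Total adjacent occupied pairs: 27; unlike-type pairs: 14.

14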